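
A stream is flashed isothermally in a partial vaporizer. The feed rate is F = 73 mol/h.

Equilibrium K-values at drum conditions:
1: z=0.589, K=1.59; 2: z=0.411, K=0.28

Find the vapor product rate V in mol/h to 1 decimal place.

V = 8.9 mol/h

Material balance + equilibrium reduce to Σ zᵢ(Kᵢ−1)/(1+V/F(Kᵢ−1)) = 0.
Feasibility: ΣzᵢKᵢ = 1.052, Σzᵢ/Kᵢ = 1.838 — both > 1, two phases present.
Binary case is linear: z₁(K₁−1)(1+V/F(K₂−1)) + z₂(K₂−1)(1+V/F(K₁−1)) = 0
⇒ V/F = [z₁(K₁−1)+z₂(K₂−1)] / [−(K₁−1)(K₂−1)] = 0.0516/0.4248 = 0.121
Then V = V/F·F = 0.1214·73 = 8.9 mol/h and L = F − V = 64.1 mol/h.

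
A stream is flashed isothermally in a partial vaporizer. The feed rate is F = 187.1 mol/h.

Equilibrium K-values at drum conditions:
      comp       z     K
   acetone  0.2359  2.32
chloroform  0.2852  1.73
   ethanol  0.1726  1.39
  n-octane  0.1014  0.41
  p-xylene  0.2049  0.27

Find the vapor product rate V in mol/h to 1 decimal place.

V = 116.3 mol/h

Rachford–Rice: g(ψ) = Σ zᵢ(Kᵢ−1)/(1+ψ(Kᵢ−1)) = 0.
g(0) = ΣzᵢKᵢ − 1 = 0.3775 and g(1) = 1 − Σzᵢ/Kᵢ = -0.3969, so a root lies in (0, 1).
Newton iteration, ψ⁰ = 0.44:
  ψ = 0.4400: g = 0.11086, g' = -0.5720 → ψ = 0.6338
  ψ = 0.6338: g = -0.00807, g' = -0.6780 → ψ = 0.6219
  ψ = 0.6219: g = -0.00007, g' = -0.6672 → ψ = 0.6218
Converged at ψ = 0.6218.
Then V = ψ·F = 0.6218·187.1 = 116.3 mol/h and L = F − V = 70.8 mol/h.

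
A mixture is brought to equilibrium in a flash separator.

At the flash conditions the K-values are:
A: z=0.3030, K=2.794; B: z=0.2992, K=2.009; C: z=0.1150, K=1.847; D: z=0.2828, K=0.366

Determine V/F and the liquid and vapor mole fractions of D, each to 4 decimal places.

Rachford–Rice: g(V/F) = Σ zᵢ(Kᵢ−1)/(1+V/F(Kᵢ−1)) = 0.
g(0) = ΣzᵢKᵢ − 1 = 0.7636 and g(1) = 1 − Σzᵢ/Kᵢ = -0.0923, so a root lies in (0, 1).
Iterate (Newton) starting at V/F = 0.5:
  V/F = 0.5000: g = 0.29312, g' = -0.6900 → V/F = 0.9248
  V/F = 0.9248: g = -0.01825, g' = -0.9097 → V/F = 0.9048
  V/F = 0.9048: g = -0.00034, g' = -0.8767 → V/F = 0.9044
Converged at V/F = 0.9044.
Compositions from xᵢ = zᵢ/(1+V/F(Kᵢ−1)), yᵢ = Kᵢxᵢ:
  A: x = 0.1155, y = 0.3228
  B: x = 0.1564, y = 0.3143
  C: x = 0.0651, y = 0.1203
  D: x = 0.6629, y = 0.2426

V/F = 0.9044, x_D = 0.6629, y_D = 0.2426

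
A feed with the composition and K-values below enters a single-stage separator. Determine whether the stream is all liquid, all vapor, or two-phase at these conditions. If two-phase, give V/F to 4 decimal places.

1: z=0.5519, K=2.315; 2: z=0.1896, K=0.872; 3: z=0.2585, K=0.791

all vapor

ΣzᵢKᵢ = 1.6475; Σzᵢ/Kᵢ = 0.7826.
Since Σzᵢ/Kᵢ < 1 the mixture is above its dew point — single vapor phase.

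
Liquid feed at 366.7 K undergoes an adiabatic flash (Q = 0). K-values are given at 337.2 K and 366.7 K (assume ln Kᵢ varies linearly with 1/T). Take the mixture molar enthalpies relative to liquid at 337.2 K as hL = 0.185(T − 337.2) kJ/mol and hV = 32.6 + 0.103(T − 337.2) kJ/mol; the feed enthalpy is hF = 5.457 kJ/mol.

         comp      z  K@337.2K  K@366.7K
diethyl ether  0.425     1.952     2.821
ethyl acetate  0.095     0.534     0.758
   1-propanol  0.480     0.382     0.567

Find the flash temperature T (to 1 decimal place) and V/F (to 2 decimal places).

Adiabatic flash: solve Rachford–Rice at each trial T, then check hF = ψ·hV(T) + (1−ψ)·hL(T).
  T = 337.2 K: K = (1.952, 0.534, 0.382), RR gives ψ = 0.112, H_out = 3.664 kJ/mol
  T = 366.7 K: K = (2.821, 0.758, 0.567), RR gives ψ = 0.731, H_out = 27.518 kJ/mol
  T = 351.9 K: K = (2.363, 0.641, 0.469), RR gives ψ = 0.420, H_out = 15.913 kJ/mol
  T = 344.5 K: K = (2.151, 0.586, 0.424), RR gives ψ = 0.272, H_out = 10.066 kJ/mol
  T = 340.9 K: K = (2.051, 0.560, 0.403), RR gives ψ = 0.196, H_out = 7.023 kJ/mol
  T = 339.0 K: K = (2.000, 0.546, 0.392), RR gives ψ = 0.154, H_out = 5.333 kJ/mol
Linear interpolation between T = 339.0 (H_out = 5.333) and T = 340.9 (H_out = 7.023) on hF = 5.457 gives T ≈ 339.1 K, at which ψ = 0.16.

T = 339.1 K, V/F = 0.16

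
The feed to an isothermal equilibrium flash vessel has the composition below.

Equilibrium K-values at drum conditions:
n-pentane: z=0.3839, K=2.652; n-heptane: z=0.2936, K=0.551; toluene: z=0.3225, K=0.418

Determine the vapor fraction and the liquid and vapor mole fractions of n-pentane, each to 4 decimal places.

Material balance + equilibrium reduce to Σ zᵢ(Kᵢ−1)/(1+ψ(Kᵢ−1)) = 0.
Feasibility: ΣzᵢKᵢ = 1.3147, Σzᵢ/Kᵢ = 1.4491 — both > 1, two phases present.
Newton iteration, ψ⁰ = 0.4:
  ψ = 0.4000: g = -0.02347, g' = -0.6534 → ψ = 0.3641
  ψ = 0.3641: g = 0.00027, g' = -0.6690 → ψ = 0.3645
Converged at ψ = 0.3645.
Compositions from xᵢ = zᵢ/(1+ψ(Kᵢ−1)), yᵢ = Kᵢxᵢ:
  n-pentane: x = 0.2396, y = 0.6355
  n-heptane: x = 0.3510, y = 0.1934
  toluene: x = 0.4093, y = 0.1711

ψ = 0.3645, x_n-pentane = 0.2396, y_n-pentane = 0.6355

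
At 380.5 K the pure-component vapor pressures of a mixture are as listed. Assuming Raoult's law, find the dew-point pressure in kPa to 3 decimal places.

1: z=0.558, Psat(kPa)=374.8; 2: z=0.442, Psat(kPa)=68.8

Pdew = 126.371 kPa

At the dew point ψ → 1, so Σzᵢ/Kᵢ = 1 with Kᵢ = Pᵢˢᵃᵗ/P ⇒ 1/P = Σzᵢ/Pᵢˢᵃᵗ.
1/P = 0.558/374.8 + 0.442/68.8 = 0.007913 ⇒ P = 126.371 kPa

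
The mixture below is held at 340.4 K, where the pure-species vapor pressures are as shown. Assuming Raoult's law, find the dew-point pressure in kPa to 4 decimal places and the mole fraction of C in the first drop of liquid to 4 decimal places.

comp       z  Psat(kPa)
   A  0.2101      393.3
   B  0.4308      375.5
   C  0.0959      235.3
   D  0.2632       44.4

Pdew = 124.7355 kPa, x_C = 0.0508

At the dew point ψ → 1, so Σzᵢ/Kᵢ = 1 with Kᵢ = Pᵢˢᵃᵗ/P ⇒ 1/P = Σzᵢ/Pᵢˢᵃᵗ.
1/P = 0.2101/393.3 + 0.4308/375.5 + 0.0959/235.3 + 0.2632/44.4 = 0.0080170 ⇒ P = 124.7355 kPa
xᵢ = zᵢP/Pᵢˢᵃᵗ ⇒ x_C = 0.0959·124.7355/235.3 = 0.0508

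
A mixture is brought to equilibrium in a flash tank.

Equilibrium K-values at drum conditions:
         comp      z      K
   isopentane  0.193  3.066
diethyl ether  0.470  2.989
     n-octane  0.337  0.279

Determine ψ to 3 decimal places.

ψ = 0.752

Let ψ = V/F and solve Σ zᵢ(Kᵢ−1)/(1+ψ(Kᵢ−1)) = 0.
g(0) = ΣzᵢKᵢ − 1 = 1.091 and g(1) = 1 − Σzᵢ/Kᵢ = -0.428, so a root lies in (0, 1).
Newton iteration, ψ⁰ = 0.41:
  ψ = 0.410: g = 0.3858, g' = -1.159 → ψ = 0.743
  ψ = 0.743: g = 0.0112, g' = -1.244 → ψ = 0.752
Converged at ψ = 0.752.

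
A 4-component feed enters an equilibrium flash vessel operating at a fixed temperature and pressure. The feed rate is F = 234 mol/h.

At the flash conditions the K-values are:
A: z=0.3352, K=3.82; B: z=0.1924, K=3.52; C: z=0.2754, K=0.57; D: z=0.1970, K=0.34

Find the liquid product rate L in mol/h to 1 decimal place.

Newton–Raphson from β = 0.5:
  β = 0.5000: g = 0.26184, g' = -0.9720 → β = 0.7694
  β = 0.7694: g = 0.02206, g' = -0.8747 → β = 0.7946
  β = 0.7946: g = -0.00014, g' = -0.8863 → β = 0.7945
Converged at β = 0.7945.
Then V = β·F = 0.7945·234 = 185.9 mol/h and L = F − V = 48.1 mol/h.

L = 48.1 mol/h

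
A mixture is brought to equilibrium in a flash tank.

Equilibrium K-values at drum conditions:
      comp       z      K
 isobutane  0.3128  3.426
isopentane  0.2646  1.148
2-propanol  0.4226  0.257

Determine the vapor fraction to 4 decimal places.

Material balance + equilibrium reduce to Σ zᵢ(Kᵢ−1)/(1+ψ(Kᵢ−1)) = 0.
Feasibility: ΣzᵢKᵢ = 1.4840, Σzᵢ/Kᵢ = 1.9661 — both > 1, two phases present.
Iterate (Newton) starting at ψ = 0.65:
  ψ = 0.6500: g = -0.27707, g' = -1.1547 → ψ = 0.4101
  ψ = 0.4101: g = -0.03424, g' = -0.9503 → ψ = 0.3740
  ψ = 0.3740: g = 0.00012, g' = -0.9586 → ψ = 0.3742
Converged at ψ = 0.3742.

ψ = 0.3742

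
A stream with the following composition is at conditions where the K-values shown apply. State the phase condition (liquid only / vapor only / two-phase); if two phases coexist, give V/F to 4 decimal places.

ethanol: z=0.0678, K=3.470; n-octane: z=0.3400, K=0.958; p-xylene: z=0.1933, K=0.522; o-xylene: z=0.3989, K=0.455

ΣzᵢKᵢ = 0.8434; Σzᵢ/Kᵢ = 1.6215.
Since ΣzᵢKᵢ < 1 the mixture is below its bubble point — single liquid phase.

liquid only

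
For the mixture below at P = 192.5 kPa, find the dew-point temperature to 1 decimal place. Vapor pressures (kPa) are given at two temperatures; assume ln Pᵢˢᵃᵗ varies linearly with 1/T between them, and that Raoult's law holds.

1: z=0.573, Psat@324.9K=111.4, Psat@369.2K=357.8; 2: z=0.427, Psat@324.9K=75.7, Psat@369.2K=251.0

Dew-point temperature: Σzᵢ·P/Pᵢˢᵃᵗ(T) = 1. Interpolate ln Pᵢˢᵃᵗ = aᵢ + bᵢ/T.
  T = 324.9 K: ΣzᵢP/Pᵢˢᵃᵗ = 2.0760
  T = 369.2 K: ΣzᵢP/Pᵢˢᵃᵗ = 0.6358
  T = 347.0 K: ΣzᵢP/Pᵢˢᵃᵗ = 1.1077
  T = 358.1 K: ΣzᵢP/Pᵢˢᵃᵗ = 0.8320
  T = 352.6 K: ΣzᵢP/Pᵢˢᵃᵗ = 0.9566
  T = 349.8 K: ΣzᵢP/Pᵢˢᵃᵗ = 1.0288
Interpolating between 349.8 K and 352.6 K gives T ≈ 350.9 K.

T = 350.9 K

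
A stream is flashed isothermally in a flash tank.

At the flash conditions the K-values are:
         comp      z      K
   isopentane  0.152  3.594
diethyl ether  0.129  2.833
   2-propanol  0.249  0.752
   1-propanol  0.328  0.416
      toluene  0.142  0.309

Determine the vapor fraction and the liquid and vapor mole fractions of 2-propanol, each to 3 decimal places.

Let ψ = V/F and solve Σ zᵢ(Kᵢ−1)/(1+ψ(Kᵢ−1)) = 0.
g(0) = ΣzᵢKᵢ − 1 = 0.279 and g(1) = 1 − Σzᵢ/Kᵢ = -0.667, so a root lies in (0, 1).
Iterate (Newton) starting at ψ = 0.39:
  ψ = 0.390: g = -0.1168, g' = -0.734 → ψ = 0.231
  ψ = 0.231: g = 0.0092, g' = -0.877 → ψ = 0.241
Converged at ψ = 0.241.
Compositions from xᵢ = zᵢ/(1+ψ(Kᵢ−1)), yᵢ = Kᵢxᵢ:
  isopentane: x = 0.093, y = 0.336
  diethyl ether: x = 0.089, y = 0.253
  2-propanol: x = 0.265, y = 0.199
  1-propanol: x = 0.382, y = 0.159
  toluene: x = 0.170, y = 0.053

ψ = 0.241, x_2-propanol = 0.265, y_2-propanol = 0.199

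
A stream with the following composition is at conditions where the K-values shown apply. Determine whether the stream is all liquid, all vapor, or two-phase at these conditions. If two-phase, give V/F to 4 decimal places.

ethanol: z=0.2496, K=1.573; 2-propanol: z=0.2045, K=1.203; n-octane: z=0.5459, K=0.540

all liquid

ΣzᵢKᵢ = 0.9334; Σzᵢ/Kᵢ = 1.3396.
Since ΣzᵢKᵢ < 1 the mixture is below its bubble point — single liquid phase.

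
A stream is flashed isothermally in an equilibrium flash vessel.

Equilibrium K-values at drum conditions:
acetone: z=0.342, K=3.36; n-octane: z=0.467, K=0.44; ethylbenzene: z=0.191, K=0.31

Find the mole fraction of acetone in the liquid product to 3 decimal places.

x_acetone = 0.202

Material balance + equilibrium reduce to Σ zᵢ(Kᵢ−1)/(1+β(Kᵢ−1)) = 0.
g(0) = ΣzᵢKᵢ − 1 = 0.414 and g(1) = 1 − Σzᵢ/Kᵢ = -0.779, so a root lies in (0, 1).
Iterate (Newton) starting at β = 0.5:
  β = 0.500: g = -0.1942, g' = -0.895 → β = 0.283
  β = 0.283: g = 0.0093, g' = -1.032 → β = 0.292
Converged at β = 0.292.
Compositions from xᵢ = zᵢ/(1+β(Kᵢ−1)), yᵢ = Kᵢxᵢ:
  acetone: x = 0.202, y = 0.680
  n-octane: x = 0.558, y = 0.246
  ethylbenzene: x = 0.239, y = 0.074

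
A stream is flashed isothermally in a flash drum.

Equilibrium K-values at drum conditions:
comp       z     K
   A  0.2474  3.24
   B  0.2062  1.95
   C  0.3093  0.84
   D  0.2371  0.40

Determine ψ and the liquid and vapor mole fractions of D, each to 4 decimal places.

ψ = 0.7618, x_D = 0.4367, y_D = 0.1747

Let ψ = V/F and solve Σ zᵢ(Kᵢ−1)/(1+ψ(Kᵢ−1)) = 0.
Check two-phase: ΣzᵢKᵢ = 1.5583 > 1 and Σzᵢ/Kᵢ = 1.1431 > 1, so g(0) = 0.5583 > 0 and g(1) = -0.1431 < 0.
Newton iteration, ψ⁰ = 0.31:
  ψ = 0.3100: g = 0.25155, g' = -0.6810 → ψ = 0.6794
  ψ = 0.6794: g = 0.04313, g' = -0.5171 → ψ = 0.7628
  ψ = 0.7628: g = -0.00050, g' = -0.5322 → ψ = 0.7618
Converged at ψ = 0.7618.
Compositions from xᵢ = zᵢ/(1+ψ(Kᵢ−1)), yᵢ = Kᵢxᵢ:
  A: x = 0.0914, y = 0.2962
  B: x = 0.1196, y = 0.2333
  C: x = 0.3522, y = 0.2959
  D: x = 0.4367, y = 0.1747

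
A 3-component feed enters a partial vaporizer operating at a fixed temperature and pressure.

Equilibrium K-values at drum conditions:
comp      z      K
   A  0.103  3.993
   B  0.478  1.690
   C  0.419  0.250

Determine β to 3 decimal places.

β = 0.338

Let β = V/F and solve Σ zᵢ(Kᵢ−1)/(1+β(Kᵢ−1)) = 0.
Check two-phase: ΣzᵢKᵢ = 1.324 > 1 and Σzᵢ/Kᵢ = 1.985 > 1, so g(0) = 0.324 > 0 and g(1) = -0.985 < 0.
Newton–Raphson from β = 0.5:
  β = 0.500: g = -0.1341, g' = -0.877 → β = 0.347
  β = 0.347: g = -0.0076, g' = -0.801 → β = 0.338
Converged at β = 0.338.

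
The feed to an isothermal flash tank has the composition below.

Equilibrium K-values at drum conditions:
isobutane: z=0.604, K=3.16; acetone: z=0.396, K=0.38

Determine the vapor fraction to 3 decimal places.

Let ψ = V/F and solve Σ zᵢ(Kᵢ−1)/(1+ψ(Kᵢ−1)) = 0.
Check two-phase: ΣzᵢKᵢ = 2.059 > 1 and Σzᵢ/Kᵢ = 1.233 > 1, so g(0) = 1.059 > 0 and g(1) = -0.233 < 0.
Binary case is linear: z₁(K₁−1)(1+ψ(K₂−1)) + z₂(K₂−1)(1+ψ(K₁−1)) = 0
⇒ ψ = [z₁(K₁−1)+z₂(K₂−1)] / [−(K₁−1)(K₂−1)] = 1.0591/1.3392 = 0.791

ψ = 0.791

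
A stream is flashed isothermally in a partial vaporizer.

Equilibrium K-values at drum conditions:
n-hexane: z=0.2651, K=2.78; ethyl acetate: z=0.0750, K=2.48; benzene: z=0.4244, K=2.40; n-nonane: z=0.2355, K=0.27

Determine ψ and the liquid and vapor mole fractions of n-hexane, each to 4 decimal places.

Newton iteration, ψ⁰ = 0.5:
  ψ = 0.5000: g = 0.39224, g' = -0.8885 → ψ = 0.9415
  ψ = 0.9415: g = -0.07070, g' = -1.5841 → ψ = 0.8968
  ψ = 0.8968: g = -0.00502, g' = -1.3710 → ψ = 0.8932
Converged at ψ = 0.8932.
Compositions from xᵢ = zᵢ/(1+ψ(Kᵢ−1)), yᵢ = Kᵢxᵢ:
  n-hexane: x = 0.1024, y = 0.2846
  ethyl acetate: x = 0.0323, y = 0.0801
  benzene: x = 0.1886, y = 0.4526
  n-nonane: x = 0.6768, y = 0.1827

ψ = 0.8932, x_n-hexane = 0.1024, y_n-hexane = 0.2846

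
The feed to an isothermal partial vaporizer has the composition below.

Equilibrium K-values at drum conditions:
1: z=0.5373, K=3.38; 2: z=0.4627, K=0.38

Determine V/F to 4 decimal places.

Rachford–Rice: g(V/F) = Σ zᵢ(Kᵢ−1)/(1+V/F(Kᵢ−1)) = 0.
Check two-phase: ΣzᵢKᵢ = 1.9919 > 1 and Σzᵢ/Kᵢ = 1.3766 > 1, so g(0) = 0.9919 > 0 and g(1) = -0.3766 < 0.
Binary case is linear: z₁(K₁−1)(1+V/F(K₂−1)) + z₂(K₂−1)(1+V/F(K₁−1)) = 0
⇒ V/F = [z₁(K₁−1)+z₂(K₂−1)] / [−(K₁−1)(K₂−1)] = 0.99190/1.47560 = 0.6722

V/F = 0.6722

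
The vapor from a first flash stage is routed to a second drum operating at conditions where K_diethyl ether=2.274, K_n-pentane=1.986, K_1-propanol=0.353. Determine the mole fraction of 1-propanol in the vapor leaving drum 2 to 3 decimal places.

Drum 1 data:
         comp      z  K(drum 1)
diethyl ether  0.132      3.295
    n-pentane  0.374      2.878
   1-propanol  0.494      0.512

y_1-propanol (drum 2) = 0.219

Drum 1:
Rachford–Rice: g(ψ₁) = Σ zᵢ(Kᵢ−1)/(1+ψ₁(Kᵢ−1)) = 0.
Check two-phase: ΣzᵢKᵢ = 1.764 > 1 and Σzᵢ/Kᵢ = 1.135 > 1, so g(0) = 0.764 > 0 and g(1) = -0.135 < 0.
Iterate (Newton) starting at ψ₁ = 0.49:
  ψ₁ = 0.490: g = 0.1915, g' = -0.715 → ψ₁ = 0.758
  ψ₁ = 0.758: g = 0.0179, g' = -0.614 → ψ₁ = 0.787
Converged at ψ₁ = 0.787.
Drum-1 compositions:
  diethyl ether: x = 0.047, y = 0.155
  n-pentane: x = 0.151, y = 0.434
  1-propanol: x = 0.802, y = 0.411
Drum-2 feed = drum-1 vapor: z₂ = (0.1550, 0.4344, 0.4106).
Drum 2:
Material balance + equilibrium reduce to Σ zᵢ(Kᵢ−1)/(1+ψ₂(Kᵢ−1)) = 0.
Feasibility: ΣzᵢKᵢ = 1.360, Σzᵢ/Kᵢ = 1.450 — both > 1, two phases present.
Newton iteration, ψ₂⁰ = 0.5:
  ψ₂ = 0.500: g = 0.0147, g' = -0.659 → ψ₂ = 0.522
Converged at ψ₂ = 0.522.
  diethyl ether: x = 0.093, y = 0.212
  n-pentane: x = 0.287, y = 0.569
  1-propanol: x = 0.620, y = 0.219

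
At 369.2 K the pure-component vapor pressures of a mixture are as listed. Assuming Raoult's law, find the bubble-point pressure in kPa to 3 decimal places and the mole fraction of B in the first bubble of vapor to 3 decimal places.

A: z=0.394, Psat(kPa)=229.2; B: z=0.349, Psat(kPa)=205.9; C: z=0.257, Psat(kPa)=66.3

At the bubble point ψ → 0, so ΣzᵢKᵢ = 1 with Kᵢ = Pᵢˢᵃᵗ/P ⇒ P = ΣzᵢPᵢˢᵃᵗ.
P = 0.394·229.2 + 0.349·205.9 + 0.257·66.3 = 179.203 kPa
yᵢ = zᵢPᵢˢᵃᵗ/P ⇒ y_B = 0.349·205.9/179.203 = 0.401

Pbub = 179.203 kPa, y_B = 0.401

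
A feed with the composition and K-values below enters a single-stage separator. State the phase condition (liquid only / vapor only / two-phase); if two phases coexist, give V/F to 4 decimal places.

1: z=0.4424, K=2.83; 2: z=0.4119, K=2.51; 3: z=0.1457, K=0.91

ΣzᵢKᵢ = 2.4184; Σzᵢ/Kᵢ = 0.4805.
Since Σzᵢ/Kᵢ < 1 the mixture is above its dew point — single vapor phase.

vapor only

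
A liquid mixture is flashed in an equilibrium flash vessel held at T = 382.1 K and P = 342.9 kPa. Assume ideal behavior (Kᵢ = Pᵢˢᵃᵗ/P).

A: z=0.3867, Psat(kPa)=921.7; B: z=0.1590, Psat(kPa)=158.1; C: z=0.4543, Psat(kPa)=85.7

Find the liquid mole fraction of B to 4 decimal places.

x_B = 0.1773

Raoult's law: Kᵢ = Pᵢˢᵃᵗ/P = Pᵢˢᵃᵗ/342.9.
  K_A = 921.7/342.9 = 2.687956, K_B = 158.1/342.9 = 0.461067, K_C = 85.7/342.9 = 0.249927
Rachford–Rice: g(ψ) = Σ zᵢ(Kᵢ−1)/(1+ψ(Kᵢ−1)) = 0.
Check two-phase: ΣzᵢKᵢ = 1.2263 > 1 and Σzᵢ/Kᵢ = 2.3064 > 1, so g(0) = 0.2263 > 0 and g(1) = -1.3064 < 0.
Newton iteration, ψ⁰ = 0.5:
  ψ = 0.5000: g = -0.30856, g' = -1.0650 → ψ = 0.2103
  ψ = 0.2103: g = -0.01945, g' = -1.0192 → ψ = 0.1912
  ψ = 0.1912: g = 0.00015, g' = -1.0355 → ψ = 0.1913
Converged at ψ = 0.1913.
Compositions from xᵢ = zᵢ/(1+ψ(Kᵢ−1)), yᵢ = Kᵢxᵢ:
  A: x = 0.2923, y = 0.7857
  B: x = 0.1773, y = 0.0817
  C: x = 0.5304, y = 0.1326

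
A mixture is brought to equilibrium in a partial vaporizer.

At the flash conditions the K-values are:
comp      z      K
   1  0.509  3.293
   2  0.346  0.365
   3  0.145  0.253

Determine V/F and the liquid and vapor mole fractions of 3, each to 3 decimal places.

Rachford–Rice: g(V/F) = Σ zᵢ(Kᵢ−1)/(1+V/F(Kᵢ−1)) = 0.
Check two-phase: ΣzᵢKᵢ = 1.839 > 1 and Σzᵢ/Kᵢ = 1.676 > 1, so g(0) = 0.839 > 0 and g(1) = -0.676 < 0.
Newton iteration, V/F⁰ = 0.5:
  V/F = 0.500: g = 0.0489, g' = -1.087 → V/F = 0.545
Converged at V/F = 0.545.
Compositions from xᵢ = zᵢ/(1+V/F(Kᵢ−1)), yᵢ = Kᵢxᵢ:
  1: x = 0.226, y = 0.745
  2: x = 0.529, y = 0.193
  3: x = 0.245, y = 0.062

V/F = 0.545, x_3 = 0.245, y_3 = 0.062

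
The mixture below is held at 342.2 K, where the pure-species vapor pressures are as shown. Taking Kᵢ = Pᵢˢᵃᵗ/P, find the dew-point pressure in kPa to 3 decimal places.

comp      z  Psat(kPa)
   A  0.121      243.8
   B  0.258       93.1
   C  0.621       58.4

At the dew point ψ → 1, so Σzᵢ/Kᵢ = 1 with Kᵢ = Pᵢˢᵃᵗ/P ⇒ 1/P = Σzᵢ/Pᵢˢᵃᵗ.
1/P = 0.121/243.8 + 0.258/93.1 + 0.621/58.4 = 0.013901 ⇒ P = 71.937 kPa

Pdew = 71.937 kPa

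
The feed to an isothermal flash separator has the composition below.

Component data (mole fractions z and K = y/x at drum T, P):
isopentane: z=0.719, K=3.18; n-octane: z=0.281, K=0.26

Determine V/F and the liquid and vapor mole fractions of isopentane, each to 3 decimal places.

V/F = 0.843, x_isopentane = 0.253, y_isopentane = 0.806

Material balance + equilibrium reduce to Σ zᵢ(Kᵢ−1)/(1+V/F(Kᵢ−1)) = 0.
Feasibility: ΣzᵢKᵢ = 2.359, Σzᵢ/Kᵢ = 1.307 — both > 1, two phases present.
Binary case is linear: z₁(K₁−1)(1+V/F(K₂−1)) + z₂(K₂−1)(1+V/F(K₁−1)) = 0
⇒ V/F = [z₁(K₁−1)+z₂(K₂−1)] / [−(K₁−1)(K₂−1)] = 1.3595/1.6132 = 0.843
Compositions from xᵢ = zᵢ/(1+V/F(Kᵢ−1)), yᵢ = Kᵢxᵢ:
  isopentane: x = 0.253, y = 0.806
  n-octane: x = 0.747, y = 0.194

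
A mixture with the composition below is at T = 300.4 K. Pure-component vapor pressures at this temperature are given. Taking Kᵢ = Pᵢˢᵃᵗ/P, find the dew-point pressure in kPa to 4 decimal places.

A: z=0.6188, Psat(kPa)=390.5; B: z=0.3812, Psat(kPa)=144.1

At the dew point ψ → 1, so Σzᵢ/Kᵢ = 1 with Kᵢ = Pᵢˢᵃᵗ/P ⇒ 1/P = Σzᵢ/Pᵢˢᵃᵗ.
1/P = 0.6188/390.5 + 0.3812/144.1 = 0.0042300 ⇒ P = 236.4055 kPa

Pdew = 236.4055 kPa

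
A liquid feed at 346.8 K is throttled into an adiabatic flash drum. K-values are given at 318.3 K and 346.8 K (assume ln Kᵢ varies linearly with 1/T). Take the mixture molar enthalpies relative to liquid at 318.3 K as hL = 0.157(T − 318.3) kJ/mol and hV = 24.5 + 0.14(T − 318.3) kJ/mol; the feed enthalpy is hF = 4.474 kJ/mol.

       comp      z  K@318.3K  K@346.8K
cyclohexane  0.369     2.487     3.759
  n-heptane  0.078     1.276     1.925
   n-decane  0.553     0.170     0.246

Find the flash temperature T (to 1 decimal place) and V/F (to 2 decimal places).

T = 322.9 K, V/F = 0.15

Adiabatic flash: solve Rachford–Rice at each trial T, then check hF = ψ·hV(T) + (1−ψ)·hL(T).
  T = 318.3 K: K = (2.487, 1.276, 0.170), RR gives ψ = 0.098, H_out = 2.407 kJ/mol
  T = 346.8 K: K = (3.759, 1.925, 0.246), RR gives ψ = 0.354, H_out = 12.987 kJ/mol
  T = 332.6 K: K = (3.087, 1.582, 0.206), RR gives ψ = 0.248, H_out = 8.273 kJ/mol
  T = 325.5 K: K = (2.779, 1.425, 0.188), RR gives ψ = 0.182, H_out = 5.561 kJ/mol
  T = 321.9 K: K = (2.631, 1.349, 0.179), RR gives ψ = 0.142, H_out = 4.046 kJ/mol
  T = 323.7 K: K = (2.705, 1.387, 0.183), RR gives ψ = 0.163, H_out = 4.818 kJ/mol
Linear interpolation between T = 321.9 (H_out = 4.046) and T = 323.7 (H_out = 4.818) on hF = 4.474 gives T ≈ 322.9 K, at which ψ = 0.15.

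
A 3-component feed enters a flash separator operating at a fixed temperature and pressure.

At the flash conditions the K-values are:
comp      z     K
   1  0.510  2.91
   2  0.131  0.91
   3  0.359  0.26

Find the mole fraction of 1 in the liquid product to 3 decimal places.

Material balance + equilibrium reduce to Σ zᵢ(Kᵢ−1)/(1+V/F(Kᵢ−1)) = 0.
Check two-phase: ΣzᵢKᵢ = 1.697 > 1 and Σzᵢ/Kᵢ = 1.700 > 1, so g(0) = 0.697 > 0 and g(1) = -0.700 < 0.
Newton iteration, V/F⁰ = 0.5:
  V/F = 0.500: g = 0.0642, g' = -0.983 → V/F = 0.565
Converged at V/F = 0.565.
Compositions from xᵢ = zᵢ/(1+V/F(Kᵢ−1)), yᵢ = Kᵢxᵢ:
  1: x = 0.245, y = 0.714
  2: x = 0.138, y = 0.126
  3: x = 0.617, y = 0.160

x_1 = 0.245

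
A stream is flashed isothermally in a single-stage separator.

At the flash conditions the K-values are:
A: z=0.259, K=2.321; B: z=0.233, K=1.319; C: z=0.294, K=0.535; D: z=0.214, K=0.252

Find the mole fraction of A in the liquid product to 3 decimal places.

Material balance + equilibrium reduce to Σ zᵢ(Kᵢ−1)/(1+V/F(Kᵢ−1)) = 0.
Feasibility: ΣzᵢKᵢ = 1.120, Σzᵢ/Kᵢ = 1.687 — both > 1, two phases present.
Newton–Raphson from V/F = 0.5:
  V/F = 0.500: g = -0.1637, g' = -0.595 → V/F = 0.225
  V/F = 0.225: g = -0.0120, g' = -0.542 → V/F = 0.203
Converged at V/F = 0.203.
Compositions from xᵢ = zᵢ/(1+V/F(Kᵢ−1)), yᵢ = Kᵢxᵢ:
  A: x = 0.204, y = 0.474
  B: x = 0.219, y = 0.289
  C: x = 0.325, y = 0.174
  D: x = 0.252, y = 0.064

x_A = 0.204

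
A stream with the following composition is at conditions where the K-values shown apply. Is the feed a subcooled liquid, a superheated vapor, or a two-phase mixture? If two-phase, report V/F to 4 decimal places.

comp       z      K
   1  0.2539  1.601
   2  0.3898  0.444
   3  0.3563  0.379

subcooled liquid

ΣzᵢKᵢ = 0.7146; Σzᵢ/Kᵢ = 1.9766.
Since ΣzᵢKᵢ < 1 the mixture is below its bubble point — single liquid phase.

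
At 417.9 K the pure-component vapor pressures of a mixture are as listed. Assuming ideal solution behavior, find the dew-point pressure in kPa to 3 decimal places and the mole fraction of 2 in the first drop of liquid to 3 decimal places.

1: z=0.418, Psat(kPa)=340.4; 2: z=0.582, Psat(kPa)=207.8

At the dew point ψ → 1, so Σzᵢ/Kᵢ = 1 with Kᵢ = Pᵢˢᵃᵗ/P ⇒ 1/P = Σzᵢ/Pᵢˢᵃᵗ.
1/P = 0.418/340.4 + 0.582/207.8 = 0.004029 ⇒ P = 248.217 kPa
xᵢ = zᵢP/Pᵢˢᵃᵗ ⇒ x_2 = 0.582·248.217/207.8 = 0.695

Pdew = 248.217 kPa, x_2 = 0.695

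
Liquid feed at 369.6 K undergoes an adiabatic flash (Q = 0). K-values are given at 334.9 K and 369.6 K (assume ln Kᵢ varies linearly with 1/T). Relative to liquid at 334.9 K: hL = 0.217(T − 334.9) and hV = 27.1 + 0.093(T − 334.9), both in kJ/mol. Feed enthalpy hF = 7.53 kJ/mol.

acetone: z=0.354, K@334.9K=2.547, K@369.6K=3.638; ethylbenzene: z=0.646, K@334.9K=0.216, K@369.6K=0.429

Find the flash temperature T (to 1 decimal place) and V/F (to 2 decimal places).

Adiabatic flash: solve Rachford–Rice at each trial T, then check hF = ψ·hV(T) + (1−ψ)·hL(T).
  T = 334.9 K: K = (2.547, 0.216), RR gives ψ = 0.034, H_out = 0.920 kJ/mol
  T = 369.6 K: K = (3.638, 0.429), RR gives ψ = 0.375, H_out = 16.081 kJ/mol
  T = 352.2 K: K = (3.069, 0.309), RR gives ψ = 0.200, H_out = 8.753 kJ/mol
  T = 343.5 K: K = (2.801, 0.259), RR gives ψ = 0.119, H_out = 4.972 kJ/mol
  T = 347.9 K: K = (2.935, 0.284), RR gives ψ = 0.161, H_out = 6.912 kJ/mol
  T = 350.0 K: K = (3.000, 0.296), RR gives ψ = 0.180, H_out = 7.817 kJ/mol
Linear interpolation between T = 347.9 (H_out = 6.912) and T = 350.0 (H_out = 7.817) on hF = 7.53 gives T ≈ 349.3 K, at which ψ = 0.17.

T = 349.3 K, V/F = 0.17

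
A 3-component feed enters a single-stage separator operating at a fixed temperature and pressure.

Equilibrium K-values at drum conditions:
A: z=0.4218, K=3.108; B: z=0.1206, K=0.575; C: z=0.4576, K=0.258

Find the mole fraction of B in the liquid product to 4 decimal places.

x_B = 0.1412

Rachford–Rice: g(β) = Σ zᵢ(Kᵢ−1)/(1+β(Kᵢ−1)) = 0.
Feasibility: ΣzᵢKᵢ = 1.4984, Σzᵢ/Kᵢ = 2.1191 — both > 1, two phases present.
Newton iteration, β⁰ = 0.5:
  β = 0.5000: g = -0.17200, g' = -1.1162 → β = 0.3459
  β = 0.3459: g = -0.00265, g' = -1.1128 → β = 0.3435
Converged at β = 0.3435.
Compositions from xᵢ = zᵢ/(1+β(Kᵢ−1)), yᵢ = Kᵢxᵢ:
  A: x = 0.2446, y = 0.7604
  B: x = 0.1412, y = 0.0812
  C: x = 0.6141, y = 0.1584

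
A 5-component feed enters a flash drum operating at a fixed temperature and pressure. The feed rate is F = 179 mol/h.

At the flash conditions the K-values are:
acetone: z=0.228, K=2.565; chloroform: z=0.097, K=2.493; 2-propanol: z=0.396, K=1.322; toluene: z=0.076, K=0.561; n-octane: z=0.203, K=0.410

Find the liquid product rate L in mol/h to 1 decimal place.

Material balance + equilibrium reduce to Σ zᵢ(Kᵢ−1)/(1+V/F(Kᵢ−1)) = 0.
Feasibility: ΣzᵢKᵢ = 1.476, Σzᵢ/Kᵢ = 1.058 — both > 1, two phases present.
Newton iteration, V/F⁰ = 0.5:
  V/F = 0.500: g = 0.1803, g' = -0.443 → V/F = 0.907
  V/F = 0.907: g = -0.0052, g' = -0.526 → V/F = 0.897
Converged at V/F = 0.897.
Then V = V/F·F = 0.8967·179 = 160.5 mol/h and L = F − V = 18.5 mol/h.

L = 18.5 mol/h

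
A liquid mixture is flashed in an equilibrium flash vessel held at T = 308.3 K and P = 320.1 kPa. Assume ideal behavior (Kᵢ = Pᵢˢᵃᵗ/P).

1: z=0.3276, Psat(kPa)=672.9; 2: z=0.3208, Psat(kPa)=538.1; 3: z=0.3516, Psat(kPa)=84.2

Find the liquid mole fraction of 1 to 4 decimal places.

Raoult's law: Kᵢ = Pᵢˢᵃᵗ/P = Pᵢˢᵃᵗ/320.1.
  K_1 = 672.9/320.1 = 2.102156, K_2 = 538.1/320.1 = 1.681037, K_3 = 84.2/320.1 = 0.263043
Let ψ = V/F and solve Σ zᵢ(Kᵢ−1)/(1+ψ(Kᵢ−1)) = 0.
Check two-phase: ΣzᵢKᵢ = 1.3204 > 1 and Σzᵢ/Kᵢ = 1.6833 > 1, so g(0) = 0.3204 > 0 and g(1) = -0.6833 < 0.
Iterate (Newton) starting at ψ = 0.5:
  ψ = 0.5000: g = -0.01454, g' = -0.7270 → ψ = 0.4800
  ψ = 0.4800: g = -0.00015, g' = -0.7119 → ψ = 0.4798
Converged at ψ = 0.4798.
Compositions from xᵢ = zᵢ/(1+ψ(Kᵢ−1)), yᵢ = Kᵢxᵢ:
  1: x = 0.2143, y = 0.4505
  2: x = 0.2418, y = 0.4065
  3: x = 0.5439, y = 0.1431

x_1 = 0.2143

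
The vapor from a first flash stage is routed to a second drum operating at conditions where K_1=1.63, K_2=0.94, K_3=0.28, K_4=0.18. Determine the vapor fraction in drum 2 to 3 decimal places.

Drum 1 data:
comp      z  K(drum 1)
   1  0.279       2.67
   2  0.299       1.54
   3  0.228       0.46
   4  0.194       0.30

Drum 1:
Material balance + equilibrium reduce to Σ zᵢ(Kᵢ−1)/(1+ψ₁(Kᵢ−1)) = 0.
Feasibility: ΣzᵢKᵢ = 1.368, Σzᵢ/Kᵢ = 1.441 — both > 1, two phases present.
Iterate (Newton) starting at ψ₁ = 0.5:
  ψ₁ = 0.500: g = 0.0035, g' = -0.635 → ψ₁ = 0.505
Converged at ψ₁ = 0.505.
Drum-1 compositions:
  1: x = 0.151, y = 0.404
  2: x = 0.235, y = 0.362
  3: x = 0.314, y = 0.144
  4: x = 0.300, y = 0.090
Drum-2 feed = drum-1 vapor: z₂ = (0.4040, 0.3617, 0.1443, 0.0901).
Drum 2:
Newton iteration, ψ₂⁰ = 0.36:
  ψ₂ = 0.360: g = -0.0597, g' = -0.366 → ψ₂ = 0.197
  ψ₂ = 0.197: g = -0.0046, g' = -0.316 → ψ₂ = 0.182
Converged at ψ₂ = 0.182.
  1: x = 0.362, y = 0.591
  2: x = 0.366, y = 0.344
  3: x = 0.166, y = 0.046
  4: x = 0.106, y = 0.019

V/F (drum 2) = 0.182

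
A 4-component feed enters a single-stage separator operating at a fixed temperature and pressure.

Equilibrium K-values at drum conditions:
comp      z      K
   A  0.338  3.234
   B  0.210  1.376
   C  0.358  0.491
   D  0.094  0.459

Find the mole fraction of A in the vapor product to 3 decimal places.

Newton–Raphson from ψ = 0.5:
  ψ = 0.500: g = 0.1090, g' = -0.616 → ψ = 0.677
  ψ = 0.677: g = 0.0052, g' = -0.571 → ψ = 0.686
Converged at ψ = 0.686.
Compositions from xᵢ = zᵢ/(1+ψ(Kᵢ−1)), yᵢ = Kᵢxᵢ:
  A: x = 0.133, y = 0.432
  B: x = 0.167, y = 0.230
  C: x = 0.550, y = 0.270
  D: x = 0.149, y = 0.069

y_A = 0.432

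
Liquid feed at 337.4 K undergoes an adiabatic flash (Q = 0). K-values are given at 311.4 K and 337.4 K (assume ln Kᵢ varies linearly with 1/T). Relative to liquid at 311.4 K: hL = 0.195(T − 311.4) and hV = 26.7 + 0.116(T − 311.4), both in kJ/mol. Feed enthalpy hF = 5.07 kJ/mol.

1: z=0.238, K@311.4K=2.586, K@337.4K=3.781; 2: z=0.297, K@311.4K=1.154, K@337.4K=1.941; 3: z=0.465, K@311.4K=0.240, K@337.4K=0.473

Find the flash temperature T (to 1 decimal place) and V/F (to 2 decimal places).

Adiabatic flash: solve Rachford–Rice at each trial T, then check hF = ψ·hV(T) + (1−ψ)·hL(T).
  T = 311.4 K: K = (2.586, 1.154, 0.240), RR gives ψ = 0.085, H_out = 2.268 kJ/mol
  T = 337.4 K: K = (3.781, 1.941, 0.473), RR gives ψ = 0.708, H_out = 22.510 kJ/mol
  T = 324.4 K: K = (3.151, 1.512, 0.342), RR gives ψ = 0.381, H_out = 12.314 kJ/mol
  T = 317.9 K: K = (2.860, 1.325, 0.287), RR gives ψ = 0.235, H_out = 7.408 kJ/mol
  T = 314.6 K: K = (2.719, 1.236, 0.262), RR gives ψ = 0.159, H_out = 4.841 kJ/mol
  T = 316.2 K: K = (2.787, 1.278, 0.274), RR gives ψ = 0.196, H_out = 6.095 kJ/mol
Linear interpolation between T = 314.6 (H_out = 4.841) and T = 316.2 (H_out = 6.095) on hF = 5.07 gives T ≈ 314.9 K, at which ψ = 0.17.

T = 314.9 K, V/F = 0.17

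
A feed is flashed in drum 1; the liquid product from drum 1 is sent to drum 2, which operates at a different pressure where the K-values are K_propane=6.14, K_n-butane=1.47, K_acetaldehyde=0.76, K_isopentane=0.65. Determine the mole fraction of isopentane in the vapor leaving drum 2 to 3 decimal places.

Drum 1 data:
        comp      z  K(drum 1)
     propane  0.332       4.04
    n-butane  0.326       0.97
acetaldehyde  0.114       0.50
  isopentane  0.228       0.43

Drum 1:
Rachford–Rice: g(ψ₁) = Σ zᵢ(Kᵢ−1)/(1+ψ₁(Kᵢ−1)) = 0.
g(0) = ΣzᵢKᵢ − 1 = 0.813 and g(1) = 1 − Σzᵢ/Kᵢ = -0.176, so a root lies in (0, 1).
Iterate (Newton) starting at ψ₁ = 0.53:
  ψ₁ = 0.530: g = 0.1128, g' = -0.655 → ψ₁ = 0.702
  ψ₁ = 0.702: g = 0.0074, g' = -0.586 → ψ₁ = 0.715
Converged at ψ₁ = 0.715.
Drum-1 compositions:
  propane: x = 0.105, y = 0.423
  n-butane: x = 0.333, y = 0.323
  acetaldehyde: x = 0.177, y = 0.089
  isopentane: x = 0.385, y = 0.165
Drum-2 feed = drum-1 liquid: z₂ = (0.1046, 0.3331, 0.1774, 0.3848).
Drum 2:
Rachford–Rice: g(ψ₂) = Σ zᵢ(Kᵢ−1)/(1+ψ₂(Kᵢ−1)) = 0.
Feasibility: ΣzᵢKᵢ = 1.517, Σzᵢ/Kᵢ = 1.069 — both > 1, two phases present.
Newton iteration, ψ₂⁰ = 0.5:
  ψ₂ = 0.500: g = 0.0658, g' = -0.348 → ψ₂ = 0.689
  ψ₂ = 0.689: g = 0.0081, g' = -0.272 → ψ₂ = 0.719
Converged at ψ₂ = 0.719.
  propane: x = 0.022, y = 0.137
  n-butane: x = 0.249, y = 0.366
  acetaldehyde: x = 0.214, y = 0.163
  isopentane: x = 0.514, y = 0.334

y_isopentane (drum 2) = 0.334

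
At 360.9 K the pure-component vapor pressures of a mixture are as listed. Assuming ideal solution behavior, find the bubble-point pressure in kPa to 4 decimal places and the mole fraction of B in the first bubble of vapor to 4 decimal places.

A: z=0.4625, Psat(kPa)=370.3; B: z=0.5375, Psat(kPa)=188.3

At the bubble point ψ → 0, so ΣzᵢKᵢ = 1 with Kᵢ = Pᵢˢᵃᵗ/P ⇒ P = ΣzᵢPᵢˢᵃᵗ.
P = 0.4625·370.3 + 0.5375·188.3 = 272.4750 kPa
yᵢ = zᵢPᵢˢᵃᵗ/P ⇒ y_B = 0.5375·188.3/272.4750 = 0.3715

Pbub = 272.4750 kPa, y_B = 0.3715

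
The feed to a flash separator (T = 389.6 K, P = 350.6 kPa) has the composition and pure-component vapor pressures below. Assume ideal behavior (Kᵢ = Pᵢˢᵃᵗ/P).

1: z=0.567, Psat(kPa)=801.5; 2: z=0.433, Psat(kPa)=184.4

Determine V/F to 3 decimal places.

V/F = 0.859

Raoult's law: Kᵢ = Pᵢˢᵃᵗ/P = Pᵢˢᵃᵗ/350.6.
  K_1 = 801.5/350.6 = 2.28608, K_2 = 184.4/350.6 = 0.52596
Material balance + equilibrium reduce to Σ zᵢ(Kᵢ−1)/(1+V/F(Kᵢ−1)) = 0.
Feasibility: ΣzᵢKᵢ = 1.524, Σzᵢ/Kᵢ = 1.071 — both > 1, two phases present.
Binary case is linear: z₁(K₁−1)(1+V/F(K₂−1)) + z₂(K₂−1)(1+V/F(K₁−1)) = 0
⇒ V/F = [z₁(K₁−1)+z₂(K₂−1)] / [−(K₁−1)(K₂−1)] = 0.5239/0.6097 = 0.859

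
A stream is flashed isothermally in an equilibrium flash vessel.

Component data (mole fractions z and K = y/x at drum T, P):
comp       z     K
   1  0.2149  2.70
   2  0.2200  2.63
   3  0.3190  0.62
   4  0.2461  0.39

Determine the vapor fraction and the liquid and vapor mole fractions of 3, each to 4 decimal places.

Rachford–Rice: g(ψ) = Σ zᵢ(Kᵢ−1)/(1+ψ(Kᵢ−1)) = 0.
g(0) = ΣzᵢKᵢ − 1 = 0.4526 and g(1) = 1 − Σzᵢ/Kᵢ = -0.3088, so a root lies in (0, 1).
Iterate (Newton) starting at ψ = 0.52:
  ψ = 0.5200: g = 0.01707, g' = -0.6142 → ψ = 0.5478
  ψ = 0.5478: g = 0.00007, g' = -0.6097 → ψ = 0.5479
Converged at ψ = 0.5479.
Compositions from xᵢ = zᵢ/(1+ψ(Kᵢ−1)), yᵢ = Kᵢxᵢ:
  1: x = 0.1113, y = 0.3004
  2: x = 0.1162, y = 0.3056
  3: x = 0.4029, y = 0.2498
  4: x = 0.3696, y = 0.1442

ψ = 0.5479, x_3 = 0.4029, y_3 = 0.2498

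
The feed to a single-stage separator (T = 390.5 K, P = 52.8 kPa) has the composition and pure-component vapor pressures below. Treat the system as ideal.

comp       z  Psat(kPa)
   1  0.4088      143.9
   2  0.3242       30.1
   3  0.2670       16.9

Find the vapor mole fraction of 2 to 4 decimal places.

y_2 = 0.2231

Raoult's law: Kᵢ = Pᵢˢᵃᵗ/P = Pᵢˢᵃᵗ/52.8.
  K_1 = 143.9/52.8 = 2.725379, K_2 = 30.1/52.8 = 0.570076, K_3 = 16.9/52.8 = 0.320076
Rachford–Rice: g(ψ) = Σ zᵢ(Kᵢ−1)/(1+ψ(Kᵢ−1)) = 0.
g(0) = ΣzᵢKᵢ − 1 = 0.3844 and g(1) = 1 − Σzᵢ/Kᵢ = -0.5529, so a root lies in (0, 1).
Iterate (Newton) starting at ψ = 0.5:
  ψ = 0.5000: g = -0.07393, g' = -0.7313 → ψ = 0.3989
  ψ = 0.3989: g = 0.00045, g' = -0.7467 → ψ = 0.3995
Converged at ψ = 0.3995.
Compositions from xᵢ = zᵢ/(1+ψ(Kᵢ−1)), yᵢ = Kᵢxᵢ:
  1: x = 0.2420, y = 0.6595
  2: x = 0.3914, y = 0.2231
  3: x = 0.3666, y = 0.1173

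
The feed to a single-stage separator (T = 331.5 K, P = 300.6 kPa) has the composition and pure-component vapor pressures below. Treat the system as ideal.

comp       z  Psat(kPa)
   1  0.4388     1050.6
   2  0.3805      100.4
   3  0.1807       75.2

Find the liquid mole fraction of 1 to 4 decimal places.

Raoult's law: Kᵢ = Pᵢˢᵃᵗ/P = Pᵢˢᵃᵗ/300.6.
  K_1 = 1050.6/300.6 = 3.495010, K_2 = 100.4/300.6 = 0.333999, K_3 = 75.2/300.6 = 0.250166
Newton–Raphson from V/F = 0.32:
  V/F = 0.3200: g = 0.10845, g' = -1.2930 → V/F = 0.4039
  V/F = 0.4039: g = 0.00431, g' = -1.2025 → V/F = 0.4075
Converged at V/F = 0.4075.
Compositions from xᵢ = zᵢ/(1+V/F(Kᵢ−1)), yᵢ = Kᵢxᵢ:
  1: x = 0.2176, y = 0.7605
  2: x = 0.5222, y = 0.1744
  3: x = 0.2602, y = 0.0651

x_1 = 0.2176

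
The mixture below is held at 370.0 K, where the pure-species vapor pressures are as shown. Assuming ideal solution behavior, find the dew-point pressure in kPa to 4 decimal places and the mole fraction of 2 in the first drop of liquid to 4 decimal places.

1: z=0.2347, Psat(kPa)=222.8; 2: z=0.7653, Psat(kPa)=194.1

Pdew = 200.1511 kPa, x_2 = 0.7892

At the dew point ψ → 1, so Σzᵢ/Kᵢ = 1 with Kᵢ = Pᵢˢᵃᵗ/P ⇒ 1/P = Σzᵢ/Pᵢˢᵃᵗ.
1/P = 0.2347/222.8 + 0.7653/194.1 = 0.0049962 ⇒ P = 200.1511 kPa
xᵢ = zᵢP/Pᵢˢᵃᵗ ⇒ x_2 = 0.7653·200.1511/194.1 = 0.7892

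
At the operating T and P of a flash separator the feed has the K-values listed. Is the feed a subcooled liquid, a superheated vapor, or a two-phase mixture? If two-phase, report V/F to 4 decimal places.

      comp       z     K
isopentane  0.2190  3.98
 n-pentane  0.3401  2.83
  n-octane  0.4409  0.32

two-phase, V/F = 0.6222

ΣzᵢKᵢ = 1.9752; Σzᵢ/Kᵢ = 1.5530.
Both exceed 1, so a two-phase solution exists.
Rachford–Rice: g(ψ) = Σ zᵢ(Kᵢ−1)/(1+ψ(Kᵢ−1)) = 0.
Newton iteration, ψ⁰ = 0.5:
  ψ = 0.5000: g = 0.13284, g' = -1.0923 → ψ = 0.6216
  ψ = 0.6216: g = 0.00063, g' = -1.1000 → ψ = 0.6222
Converged at ψ = 0.6222.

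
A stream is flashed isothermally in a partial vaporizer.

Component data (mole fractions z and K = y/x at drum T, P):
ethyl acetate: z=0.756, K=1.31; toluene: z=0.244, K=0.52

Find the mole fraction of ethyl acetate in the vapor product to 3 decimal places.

y_ethyl acetate = 0.796

Rachford–Rice: g(V/F) = Σ zᵢ(Kᵢ−1)/(1+V/F(Kᵢ−1)) = 0.
Check two-phase: ΣzᵢKᵢ = 1.117 > 1 and Σzᵢ/Kᵢ = 1.046 > 1, so g(0) = 0.117 > 0 and g(1) = -0.046 < 0.
Newton iteration, V/F⁰ = 0.39:
  V/F = 0.390: g = 0.0650, g' = -0.143 → V/F = 0.845
  V/F = 0.845: g = -0.0113, g' = -0.205 → V/F = 0.790
  V/F = 0.790: g = -0.0003, g' = -0.193 → V/F = 0.788
Converged at V/F = 0.788.
Compositions from xᵢ = zᵢ/(1+V/F(Kᵢ−1)), yᵢ = Kᵢxᵢ:
  ethyl acetate: x = 0.608, y = 0.796
  toluene: x = 0.392, y = 0.204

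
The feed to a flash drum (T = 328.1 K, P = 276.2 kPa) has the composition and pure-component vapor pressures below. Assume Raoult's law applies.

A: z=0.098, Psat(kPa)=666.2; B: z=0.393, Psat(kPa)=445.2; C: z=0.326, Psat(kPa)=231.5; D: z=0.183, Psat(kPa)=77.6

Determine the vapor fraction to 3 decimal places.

Raoult's law: Kᵢ = Pᵢˢᵃᵗ/P = Pᵢˢᵃᵗ/276.2.
  K_A = 666.2/276.2 = 2.41202, K_B = 445.2/276.2 = 1.61188, K_C = 231.5/276.2 = 0.83816, K_D = 77.6/276.2 = 0.28096
Iterate (Newton) starting at ψ = 0.5:
  ψ = 0.500: g = 0.0024, g' = -0.394 → ψ = 0.506
Converged at ψ = 0.506.

ψ = 0.506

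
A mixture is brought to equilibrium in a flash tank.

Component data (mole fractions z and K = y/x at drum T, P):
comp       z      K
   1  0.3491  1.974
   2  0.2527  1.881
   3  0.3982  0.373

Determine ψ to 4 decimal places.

ψ = 0.5336

Let ψ = V/F and solve Σ zᵢ(Kᵢ−1)/(1+ψ(Kᵢ−1)) = 0.
g(0) = ΣzᵢKᵢ − 1 = 0.3130 and g(1) = 1 − Σzᵢ/Kᵢ = -0.3788, so a root lies in (0, 1).
Newton–Raphson from ψ = 0.39:
  ψ = 0.3900: g = 0.08163, g' = -0.5569 → ψ = 0.5366
  ψ = 0.5366: g = -0.00178, g' = -0.5888 → ψ = 0.5336
Converged at ψ = 0.5336.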